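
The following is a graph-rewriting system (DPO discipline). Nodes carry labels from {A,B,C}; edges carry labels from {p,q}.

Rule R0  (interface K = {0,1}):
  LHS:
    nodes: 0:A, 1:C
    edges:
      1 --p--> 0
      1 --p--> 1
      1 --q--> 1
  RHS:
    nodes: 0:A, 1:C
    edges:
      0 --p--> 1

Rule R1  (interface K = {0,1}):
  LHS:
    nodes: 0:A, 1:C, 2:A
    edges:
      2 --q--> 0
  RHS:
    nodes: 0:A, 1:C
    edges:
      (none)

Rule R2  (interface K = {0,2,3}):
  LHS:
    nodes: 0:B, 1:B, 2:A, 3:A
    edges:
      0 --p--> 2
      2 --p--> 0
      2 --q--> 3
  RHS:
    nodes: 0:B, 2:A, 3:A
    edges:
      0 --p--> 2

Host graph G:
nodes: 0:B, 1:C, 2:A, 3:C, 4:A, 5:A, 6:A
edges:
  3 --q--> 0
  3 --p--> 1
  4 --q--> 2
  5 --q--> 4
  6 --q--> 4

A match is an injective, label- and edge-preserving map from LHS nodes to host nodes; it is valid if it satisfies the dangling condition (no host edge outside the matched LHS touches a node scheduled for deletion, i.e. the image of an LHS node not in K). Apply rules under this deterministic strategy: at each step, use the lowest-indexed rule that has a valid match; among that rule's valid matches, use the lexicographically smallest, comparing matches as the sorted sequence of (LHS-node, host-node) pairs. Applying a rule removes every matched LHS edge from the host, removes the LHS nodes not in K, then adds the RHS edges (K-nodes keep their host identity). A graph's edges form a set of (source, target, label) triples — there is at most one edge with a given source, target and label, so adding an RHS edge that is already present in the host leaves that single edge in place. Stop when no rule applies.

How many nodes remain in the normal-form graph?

Answer: 4

Rewrite trace:
[0] host  ⇒  7 nodes, 5 edges  {3-q->0 3-p->1 4-q->2 5-q->4 6-q->4}
[1] R1 @ {0↦4, 1↦1, 2↦5}  ⇒  6 nodes, 4 edges  {3-q->0 3-p->1 4-q->2 6-q->4}
[2] R1 @ {0↦4, 1↦1, 2↦6}  ⇒  5 nodes, 3 edges  {3-q->0 3-p->1 4-q->2}
[3] R1 @ {0↦2, 1↦1, 2↦4}  ⇒  4 nodes, 2 edges  {3-q->0 3-p->1}
final graph: no rule applies after step 3
NF nodes: {0:B, 1:C, 2:A, 3:C}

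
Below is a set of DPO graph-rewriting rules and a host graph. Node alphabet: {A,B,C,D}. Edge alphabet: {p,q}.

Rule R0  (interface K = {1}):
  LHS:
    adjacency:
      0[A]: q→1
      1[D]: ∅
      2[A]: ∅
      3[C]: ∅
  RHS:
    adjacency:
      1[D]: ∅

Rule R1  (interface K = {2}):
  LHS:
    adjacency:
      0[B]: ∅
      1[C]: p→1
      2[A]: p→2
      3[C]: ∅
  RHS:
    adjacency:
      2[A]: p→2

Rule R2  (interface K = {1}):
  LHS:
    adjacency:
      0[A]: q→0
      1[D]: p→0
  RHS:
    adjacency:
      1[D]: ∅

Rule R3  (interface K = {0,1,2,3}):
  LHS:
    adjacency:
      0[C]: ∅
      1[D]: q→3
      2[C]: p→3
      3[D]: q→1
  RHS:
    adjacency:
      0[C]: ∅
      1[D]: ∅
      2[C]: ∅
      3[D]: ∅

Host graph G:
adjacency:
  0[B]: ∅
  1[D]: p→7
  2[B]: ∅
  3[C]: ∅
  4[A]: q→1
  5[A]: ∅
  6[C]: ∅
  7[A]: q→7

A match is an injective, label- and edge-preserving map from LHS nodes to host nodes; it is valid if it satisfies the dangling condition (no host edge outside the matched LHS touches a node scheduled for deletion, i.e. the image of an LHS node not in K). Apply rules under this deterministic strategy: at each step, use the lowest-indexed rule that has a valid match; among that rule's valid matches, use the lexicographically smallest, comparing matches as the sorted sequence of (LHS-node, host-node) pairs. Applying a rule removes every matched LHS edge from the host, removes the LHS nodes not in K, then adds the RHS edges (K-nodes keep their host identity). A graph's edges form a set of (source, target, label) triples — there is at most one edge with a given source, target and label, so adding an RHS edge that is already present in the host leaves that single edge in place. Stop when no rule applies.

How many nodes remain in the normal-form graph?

Answer: 4

Steps:
initial: |V|=8 |E|=3  E = 1-p->7 4-q->1 7-q->7
step 1: apply R0 at {0↦4, 1↦1, 2↦5, 3↦3}  → |V|=5 |E|=2  E = 1-p->7 7-q->7
step 2: apply R2 at {0↦7, 1↦1}  → |V|=4 |E|=0  E = ∅
normal form: no rule applies after step 2
NF nodes: {0:B, 1:D, 2:B, 6:C}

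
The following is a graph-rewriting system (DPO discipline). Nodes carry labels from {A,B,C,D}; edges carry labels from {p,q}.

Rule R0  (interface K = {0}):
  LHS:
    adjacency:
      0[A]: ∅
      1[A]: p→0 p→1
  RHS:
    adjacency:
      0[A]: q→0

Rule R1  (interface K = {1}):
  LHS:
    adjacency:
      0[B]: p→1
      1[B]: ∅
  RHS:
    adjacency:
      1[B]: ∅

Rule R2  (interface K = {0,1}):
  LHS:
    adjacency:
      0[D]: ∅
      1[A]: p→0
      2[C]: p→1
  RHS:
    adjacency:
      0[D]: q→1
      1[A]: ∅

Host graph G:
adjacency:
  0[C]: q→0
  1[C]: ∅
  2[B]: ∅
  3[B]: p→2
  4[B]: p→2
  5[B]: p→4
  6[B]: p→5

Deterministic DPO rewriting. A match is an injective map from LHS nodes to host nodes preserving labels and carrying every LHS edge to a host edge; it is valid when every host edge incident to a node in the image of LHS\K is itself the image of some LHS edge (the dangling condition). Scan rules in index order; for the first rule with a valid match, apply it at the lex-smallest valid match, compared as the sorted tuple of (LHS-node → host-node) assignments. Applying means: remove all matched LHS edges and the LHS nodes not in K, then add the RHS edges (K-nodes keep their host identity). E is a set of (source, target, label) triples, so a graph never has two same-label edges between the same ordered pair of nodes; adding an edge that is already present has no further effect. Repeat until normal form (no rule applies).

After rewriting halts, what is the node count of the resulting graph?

Answer: 3

Rewrite trace:
start.  V:7 E:5  edges: 0-q->0 3-p->2 4-p->2 5-p->4 6-p->5
1. fire R1 via {0↦3, 1↦2}  →  V:6 E:4  edges: 0-q->0 4-p->2 5-p->4 6-p->5
2. fire R1 via {0↦6, 1↦5}  →  V:5 E:3  edges: 0-q->0 4-p->2 5-p->4
3. fire R1 via {0↦5, 1↦4}  →  V:4 E:2  edges: 0-q->0 4-p->2
4. fire R1 via {0↦4, 1↦2}  →  V:3 E:1  edges: 0-q->0
final graph: no rule applies after step 4
NF nodes: {0:C, 1:C, 2:B}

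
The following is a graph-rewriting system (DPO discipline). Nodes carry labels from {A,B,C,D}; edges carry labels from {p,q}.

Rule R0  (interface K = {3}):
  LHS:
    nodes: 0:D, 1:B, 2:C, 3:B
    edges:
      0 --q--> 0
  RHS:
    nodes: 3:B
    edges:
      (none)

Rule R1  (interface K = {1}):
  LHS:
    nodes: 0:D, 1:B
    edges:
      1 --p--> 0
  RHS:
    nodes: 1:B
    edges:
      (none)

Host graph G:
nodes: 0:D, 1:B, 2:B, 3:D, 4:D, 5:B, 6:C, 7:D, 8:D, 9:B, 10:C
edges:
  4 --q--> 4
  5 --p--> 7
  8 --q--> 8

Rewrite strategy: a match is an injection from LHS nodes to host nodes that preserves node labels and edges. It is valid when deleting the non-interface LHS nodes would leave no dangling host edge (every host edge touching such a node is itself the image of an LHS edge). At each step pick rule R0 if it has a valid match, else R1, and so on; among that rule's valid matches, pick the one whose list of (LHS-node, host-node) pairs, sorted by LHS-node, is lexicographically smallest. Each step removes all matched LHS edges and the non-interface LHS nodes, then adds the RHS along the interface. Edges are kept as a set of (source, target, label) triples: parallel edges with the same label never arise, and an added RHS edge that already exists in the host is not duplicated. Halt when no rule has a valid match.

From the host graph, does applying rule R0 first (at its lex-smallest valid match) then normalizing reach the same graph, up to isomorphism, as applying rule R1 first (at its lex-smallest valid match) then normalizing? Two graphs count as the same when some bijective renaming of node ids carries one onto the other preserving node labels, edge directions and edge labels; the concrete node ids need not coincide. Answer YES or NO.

Answer: YES

Steps:
branch R0-first: apply at {0↦4, 1↦1, 2↦6, 3↦2} → |E|=2, then 2 more step(s) → NF |V|=4 |E|=0 V={0:D, 3:D, 5:B, 9:B} E=∅
branch R1-first: apply at {0↦7, 1↦5} → |E|=2, then 2 more step(s) → NF |V|=4 |E|=0 V={0:D, 3:D, 5:B, 9:B} E=∅
graphs isomorphic (equal up to label-preserving node renaming)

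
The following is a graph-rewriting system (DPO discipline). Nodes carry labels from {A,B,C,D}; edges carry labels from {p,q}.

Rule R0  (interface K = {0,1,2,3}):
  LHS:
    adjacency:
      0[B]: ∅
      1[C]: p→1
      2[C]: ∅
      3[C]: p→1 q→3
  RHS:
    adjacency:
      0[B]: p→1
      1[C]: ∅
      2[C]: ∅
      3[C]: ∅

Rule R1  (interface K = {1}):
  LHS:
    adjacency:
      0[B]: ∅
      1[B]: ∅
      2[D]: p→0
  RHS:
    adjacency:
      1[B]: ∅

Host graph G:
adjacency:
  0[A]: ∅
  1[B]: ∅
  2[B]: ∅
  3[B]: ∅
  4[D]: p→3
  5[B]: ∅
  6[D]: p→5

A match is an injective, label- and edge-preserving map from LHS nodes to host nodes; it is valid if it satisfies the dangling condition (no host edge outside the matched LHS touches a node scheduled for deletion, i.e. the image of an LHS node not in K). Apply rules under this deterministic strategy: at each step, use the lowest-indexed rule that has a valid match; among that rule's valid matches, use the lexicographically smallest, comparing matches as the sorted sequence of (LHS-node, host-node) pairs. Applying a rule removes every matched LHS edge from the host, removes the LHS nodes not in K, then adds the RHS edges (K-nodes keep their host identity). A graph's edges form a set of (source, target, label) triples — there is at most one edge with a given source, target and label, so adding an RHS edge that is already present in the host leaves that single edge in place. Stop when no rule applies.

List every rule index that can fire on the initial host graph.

Answer: [R1]

Derivation:
R0: no valid match — LHS pattern not found
R1: 6 valid matches — {0↦3, 1↦1, 2↦4}, {0↦3, 1↦2, 2↦4}, {0↦3, 1↦5, 2↦4} (+3 more)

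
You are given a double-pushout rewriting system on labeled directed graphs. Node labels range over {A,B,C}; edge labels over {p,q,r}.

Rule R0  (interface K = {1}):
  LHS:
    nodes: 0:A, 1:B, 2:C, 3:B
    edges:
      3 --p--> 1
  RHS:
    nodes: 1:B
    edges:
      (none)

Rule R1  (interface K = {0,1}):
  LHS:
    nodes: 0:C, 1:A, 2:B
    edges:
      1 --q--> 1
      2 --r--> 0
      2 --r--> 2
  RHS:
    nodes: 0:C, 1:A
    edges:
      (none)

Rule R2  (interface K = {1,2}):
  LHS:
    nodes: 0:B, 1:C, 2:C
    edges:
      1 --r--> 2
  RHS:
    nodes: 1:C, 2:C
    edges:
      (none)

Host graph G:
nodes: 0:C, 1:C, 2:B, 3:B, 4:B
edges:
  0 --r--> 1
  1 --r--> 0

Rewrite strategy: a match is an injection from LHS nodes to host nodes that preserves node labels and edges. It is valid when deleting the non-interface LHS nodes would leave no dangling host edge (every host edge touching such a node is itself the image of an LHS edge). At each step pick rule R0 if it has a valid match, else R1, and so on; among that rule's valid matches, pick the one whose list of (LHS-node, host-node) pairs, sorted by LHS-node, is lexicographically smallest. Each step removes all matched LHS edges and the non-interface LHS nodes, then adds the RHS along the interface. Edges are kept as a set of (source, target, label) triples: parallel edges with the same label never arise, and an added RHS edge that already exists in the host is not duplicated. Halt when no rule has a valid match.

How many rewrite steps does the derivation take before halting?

[0] host  ⇒  5 nodes, 2 edges  {0-r->1 1-r->0}
[1] R2 @ {0↦2, 1↦0, 2↦1}  ⇒  4 nodes, 1 edges  {1-r->0}
[2] R2 @ {0↦3, 1↦1, 2↦0}  ⇒  3 nodes, 0 edges  {∅}
normal form: no rule applies after step 2

Answer: 2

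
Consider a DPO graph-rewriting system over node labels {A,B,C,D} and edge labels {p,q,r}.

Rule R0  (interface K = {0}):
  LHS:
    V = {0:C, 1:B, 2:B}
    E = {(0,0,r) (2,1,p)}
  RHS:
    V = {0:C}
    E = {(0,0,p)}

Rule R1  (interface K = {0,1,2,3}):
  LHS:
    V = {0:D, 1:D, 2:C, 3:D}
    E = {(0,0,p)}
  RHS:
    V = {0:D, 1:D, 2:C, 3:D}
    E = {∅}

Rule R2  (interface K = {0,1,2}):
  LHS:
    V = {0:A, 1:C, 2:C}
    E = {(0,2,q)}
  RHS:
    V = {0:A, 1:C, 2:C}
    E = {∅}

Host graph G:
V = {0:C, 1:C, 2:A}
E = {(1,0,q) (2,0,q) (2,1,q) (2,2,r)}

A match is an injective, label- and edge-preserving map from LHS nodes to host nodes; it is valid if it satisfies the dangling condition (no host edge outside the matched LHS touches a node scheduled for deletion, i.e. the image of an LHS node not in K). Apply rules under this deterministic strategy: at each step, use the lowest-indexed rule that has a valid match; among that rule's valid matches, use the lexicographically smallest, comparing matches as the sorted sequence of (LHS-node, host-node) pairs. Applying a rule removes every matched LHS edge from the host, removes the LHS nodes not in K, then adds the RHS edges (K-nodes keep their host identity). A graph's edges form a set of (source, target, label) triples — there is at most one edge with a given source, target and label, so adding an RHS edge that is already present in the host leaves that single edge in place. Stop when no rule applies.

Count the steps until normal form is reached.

Answer: 2

Steps:
start.  V:3 E:4  edges: 1-q->0 2-q->0 2-q->1 2-r->2
1. fire R2 via {0↦2, 1↦0, 2↦1}  →  V:3 E:3  edges: 1-q->0 2-q->0 2-r->2
2. fire R2 via {0↦2, 1↦1, 2↦0}  →  V:3 E:2  edges: 1-q->0 2-r->2
final graph: no rule applies after step 2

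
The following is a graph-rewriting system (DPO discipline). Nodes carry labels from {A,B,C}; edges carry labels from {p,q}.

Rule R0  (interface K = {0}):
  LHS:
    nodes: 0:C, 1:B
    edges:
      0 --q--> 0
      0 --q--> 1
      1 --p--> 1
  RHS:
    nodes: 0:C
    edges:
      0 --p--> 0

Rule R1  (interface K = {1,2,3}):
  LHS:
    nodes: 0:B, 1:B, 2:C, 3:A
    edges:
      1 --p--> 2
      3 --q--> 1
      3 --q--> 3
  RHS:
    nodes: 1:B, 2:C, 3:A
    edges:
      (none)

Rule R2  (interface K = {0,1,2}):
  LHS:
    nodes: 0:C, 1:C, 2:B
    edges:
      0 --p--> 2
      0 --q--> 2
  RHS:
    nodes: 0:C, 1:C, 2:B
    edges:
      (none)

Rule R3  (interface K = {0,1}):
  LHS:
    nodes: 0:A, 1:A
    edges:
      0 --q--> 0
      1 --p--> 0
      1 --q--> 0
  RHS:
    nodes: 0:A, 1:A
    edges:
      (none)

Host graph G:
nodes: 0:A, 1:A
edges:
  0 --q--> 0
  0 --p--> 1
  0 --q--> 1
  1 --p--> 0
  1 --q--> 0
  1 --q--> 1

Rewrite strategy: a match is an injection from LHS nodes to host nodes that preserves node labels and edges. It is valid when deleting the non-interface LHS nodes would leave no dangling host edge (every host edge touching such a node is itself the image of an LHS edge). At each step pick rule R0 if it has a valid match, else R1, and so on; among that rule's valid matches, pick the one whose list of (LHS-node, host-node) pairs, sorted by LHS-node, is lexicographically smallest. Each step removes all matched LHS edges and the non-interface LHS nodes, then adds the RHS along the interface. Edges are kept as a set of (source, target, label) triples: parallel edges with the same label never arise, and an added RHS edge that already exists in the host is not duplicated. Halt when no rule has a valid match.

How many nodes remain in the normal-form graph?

[0] host  ⇒  2 nodes, 6 edges  {0-q->0 0-p->1 0-q->1 1-p->0 1-q->0 1-q->1}
[1] R3 @ {0↦0, 1↦1}  ⇒  2 nodes, 3 edges  {0-p->1 0-q->1 1-q->1}
[2] R3 @ {0↦1, 1↦0}  ⇒  2 nodes, 0 edges  {∅}
normal form: no rule applies after step 2
NF nodes: {0:A, 1:A}

Answer: 2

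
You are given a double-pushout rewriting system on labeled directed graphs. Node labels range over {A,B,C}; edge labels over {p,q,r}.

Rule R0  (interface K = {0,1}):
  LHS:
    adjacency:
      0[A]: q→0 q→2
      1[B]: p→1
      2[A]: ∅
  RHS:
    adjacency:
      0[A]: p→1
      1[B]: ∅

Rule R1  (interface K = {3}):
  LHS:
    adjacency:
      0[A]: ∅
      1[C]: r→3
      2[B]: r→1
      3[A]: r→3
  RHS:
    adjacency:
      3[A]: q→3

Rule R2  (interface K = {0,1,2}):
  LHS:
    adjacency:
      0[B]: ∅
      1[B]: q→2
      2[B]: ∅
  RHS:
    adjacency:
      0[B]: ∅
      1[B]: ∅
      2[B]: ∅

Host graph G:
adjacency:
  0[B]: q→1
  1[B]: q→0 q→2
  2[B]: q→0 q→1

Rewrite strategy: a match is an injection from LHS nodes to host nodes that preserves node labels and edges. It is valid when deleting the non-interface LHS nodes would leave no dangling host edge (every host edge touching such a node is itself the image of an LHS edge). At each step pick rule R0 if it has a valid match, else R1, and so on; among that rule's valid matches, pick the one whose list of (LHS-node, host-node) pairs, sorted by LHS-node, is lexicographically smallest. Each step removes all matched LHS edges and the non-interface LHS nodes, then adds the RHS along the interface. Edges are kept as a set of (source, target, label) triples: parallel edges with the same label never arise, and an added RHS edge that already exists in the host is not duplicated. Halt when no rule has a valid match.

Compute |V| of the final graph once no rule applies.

Answer: 3

Rewrite trace:
[0] host  ⇒  3 nodes, 5 edges  {0-q->1 1-q->0 1-q->2 2-q->0 2-q->1}
[1] R2 @ {0↦0, 1↦1, 2↦2}  ⇒  3 nodes, 4 edges  {0-q->1 1-q->0 2-q->0 2-q->1}
[2] R2 @ {0↦0, 1↦2, 2↦1}  ⇒  3 nodes, 3 edges  {0-q->1 1-q->0 2-q->0}
[3] R2 @ {0↦1, 1↦2, 2↦0}  ⇒  3 nodes, 2 edges  {0-q->1 1-q->0}
[4] R2 @ {0↦2, 1↦0, 2↦1}  ⇒  3 nodes, 1 edges  {1-q->0}
[5] R2 @ {0↦2, 1↦1, 2↦0}  ⇒  3 nodes, 0 edges  {∅}
normal form: no rule applies after step 5
NF nodes: {0:B, 1:B, 2:B}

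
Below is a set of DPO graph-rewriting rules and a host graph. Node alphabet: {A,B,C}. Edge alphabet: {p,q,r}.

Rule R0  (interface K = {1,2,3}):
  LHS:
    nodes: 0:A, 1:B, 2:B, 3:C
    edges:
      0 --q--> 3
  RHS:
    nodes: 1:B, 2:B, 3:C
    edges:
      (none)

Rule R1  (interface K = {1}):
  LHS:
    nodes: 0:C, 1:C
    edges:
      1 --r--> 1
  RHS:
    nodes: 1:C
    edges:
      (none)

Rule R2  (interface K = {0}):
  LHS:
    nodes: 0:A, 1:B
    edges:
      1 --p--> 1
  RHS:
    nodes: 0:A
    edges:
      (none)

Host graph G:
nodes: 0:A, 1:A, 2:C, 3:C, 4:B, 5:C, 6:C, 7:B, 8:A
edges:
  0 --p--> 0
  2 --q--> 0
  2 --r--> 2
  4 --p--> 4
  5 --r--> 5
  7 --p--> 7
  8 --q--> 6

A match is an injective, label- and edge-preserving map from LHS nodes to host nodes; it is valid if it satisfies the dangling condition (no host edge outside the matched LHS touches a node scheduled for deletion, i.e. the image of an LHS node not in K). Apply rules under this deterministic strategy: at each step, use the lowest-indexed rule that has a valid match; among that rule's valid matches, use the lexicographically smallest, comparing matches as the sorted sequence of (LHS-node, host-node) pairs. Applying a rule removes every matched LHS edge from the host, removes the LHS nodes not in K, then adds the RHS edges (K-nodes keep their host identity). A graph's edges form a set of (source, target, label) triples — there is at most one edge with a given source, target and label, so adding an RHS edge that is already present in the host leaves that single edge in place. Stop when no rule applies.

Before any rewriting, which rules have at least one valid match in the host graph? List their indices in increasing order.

Answer: [R0,R1,R2]

Derivation:
R0: 2 valid matches — {0↦8, 1↦4, 2↦7, 3↦6}, {0↦8, 1↦7, 2↦4, 3↦6}
R1: 2 valid matches — {0↦3, 1↦2}, {0↦3, 1↦5}
R2: 6 valid matches — {0↦0, 1↦4}, {0↦0, 1↦7}, {0↦1, 1↦4} (+3 more)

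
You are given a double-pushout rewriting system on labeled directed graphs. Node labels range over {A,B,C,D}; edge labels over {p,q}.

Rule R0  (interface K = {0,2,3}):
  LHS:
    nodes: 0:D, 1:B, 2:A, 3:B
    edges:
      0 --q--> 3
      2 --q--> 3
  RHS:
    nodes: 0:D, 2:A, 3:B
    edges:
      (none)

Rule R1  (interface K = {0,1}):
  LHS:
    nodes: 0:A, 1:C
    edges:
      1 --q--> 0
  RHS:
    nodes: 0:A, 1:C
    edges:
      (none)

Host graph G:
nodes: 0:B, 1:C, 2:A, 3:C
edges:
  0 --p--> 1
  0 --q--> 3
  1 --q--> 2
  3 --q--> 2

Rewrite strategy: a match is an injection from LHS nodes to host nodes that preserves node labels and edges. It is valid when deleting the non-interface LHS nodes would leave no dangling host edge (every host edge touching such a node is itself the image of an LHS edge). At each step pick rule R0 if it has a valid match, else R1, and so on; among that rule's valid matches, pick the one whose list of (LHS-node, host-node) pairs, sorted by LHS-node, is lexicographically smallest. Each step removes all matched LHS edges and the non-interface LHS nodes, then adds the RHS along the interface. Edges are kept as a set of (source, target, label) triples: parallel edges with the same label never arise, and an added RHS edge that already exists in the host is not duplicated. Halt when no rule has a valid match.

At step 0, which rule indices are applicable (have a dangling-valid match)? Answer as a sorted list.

R0: no valid match — LHS pattern not found
R1: 2 valid matches — {0↦2, 1↦1}, {0↦2, 1↦3}

Answer: [R1]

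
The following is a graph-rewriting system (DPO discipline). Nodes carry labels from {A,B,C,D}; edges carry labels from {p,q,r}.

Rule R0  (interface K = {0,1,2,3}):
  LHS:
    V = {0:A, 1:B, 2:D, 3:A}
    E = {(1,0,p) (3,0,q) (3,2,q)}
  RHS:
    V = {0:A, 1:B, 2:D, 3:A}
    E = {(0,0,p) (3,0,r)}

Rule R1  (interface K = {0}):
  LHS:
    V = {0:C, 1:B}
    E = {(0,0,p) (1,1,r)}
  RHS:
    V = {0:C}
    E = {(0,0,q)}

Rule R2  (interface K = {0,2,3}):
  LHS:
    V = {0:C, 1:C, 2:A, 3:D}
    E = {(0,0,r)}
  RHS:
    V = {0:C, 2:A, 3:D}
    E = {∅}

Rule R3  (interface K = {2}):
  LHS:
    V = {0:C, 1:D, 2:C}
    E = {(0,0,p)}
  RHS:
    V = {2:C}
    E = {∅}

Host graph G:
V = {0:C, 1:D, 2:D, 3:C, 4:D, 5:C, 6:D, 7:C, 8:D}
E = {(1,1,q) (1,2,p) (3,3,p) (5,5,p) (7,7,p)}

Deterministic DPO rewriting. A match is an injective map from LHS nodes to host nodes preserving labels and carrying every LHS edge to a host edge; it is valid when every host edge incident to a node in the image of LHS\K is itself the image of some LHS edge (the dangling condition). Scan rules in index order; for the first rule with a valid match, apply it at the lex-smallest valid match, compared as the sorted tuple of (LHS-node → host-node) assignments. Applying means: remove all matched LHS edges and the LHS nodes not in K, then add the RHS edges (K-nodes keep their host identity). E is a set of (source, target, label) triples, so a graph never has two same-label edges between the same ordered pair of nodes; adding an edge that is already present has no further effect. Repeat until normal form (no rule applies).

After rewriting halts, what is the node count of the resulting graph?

Answer: 3

Steps:
[0] host  ⇒  9 nodes, 5 edges  {1-q->1 1-p->2 3-p->3 5-p->5 7-p->7}
[1] R3 @ {0↦3, 1↦4, 2↦0}  ⇒  7 nodes, 4 edges  {1-q->1 1-p->2 5-p->5 7-p->7}
[2] R3 @ {0↦5, 1↦6, 2↦0}  ⇒  5 nodes, 3 edges  {1-q->1 1-p->2 7-p->7}
[3] R3 @ {0↦7, 1↦8, 2↦0}  ⇒  3 nodes, 2 edges  {1-q->1 1-p->2}
final graph: no rule applies after step 3
NF nodes: {0:C, 1:D, 2:D}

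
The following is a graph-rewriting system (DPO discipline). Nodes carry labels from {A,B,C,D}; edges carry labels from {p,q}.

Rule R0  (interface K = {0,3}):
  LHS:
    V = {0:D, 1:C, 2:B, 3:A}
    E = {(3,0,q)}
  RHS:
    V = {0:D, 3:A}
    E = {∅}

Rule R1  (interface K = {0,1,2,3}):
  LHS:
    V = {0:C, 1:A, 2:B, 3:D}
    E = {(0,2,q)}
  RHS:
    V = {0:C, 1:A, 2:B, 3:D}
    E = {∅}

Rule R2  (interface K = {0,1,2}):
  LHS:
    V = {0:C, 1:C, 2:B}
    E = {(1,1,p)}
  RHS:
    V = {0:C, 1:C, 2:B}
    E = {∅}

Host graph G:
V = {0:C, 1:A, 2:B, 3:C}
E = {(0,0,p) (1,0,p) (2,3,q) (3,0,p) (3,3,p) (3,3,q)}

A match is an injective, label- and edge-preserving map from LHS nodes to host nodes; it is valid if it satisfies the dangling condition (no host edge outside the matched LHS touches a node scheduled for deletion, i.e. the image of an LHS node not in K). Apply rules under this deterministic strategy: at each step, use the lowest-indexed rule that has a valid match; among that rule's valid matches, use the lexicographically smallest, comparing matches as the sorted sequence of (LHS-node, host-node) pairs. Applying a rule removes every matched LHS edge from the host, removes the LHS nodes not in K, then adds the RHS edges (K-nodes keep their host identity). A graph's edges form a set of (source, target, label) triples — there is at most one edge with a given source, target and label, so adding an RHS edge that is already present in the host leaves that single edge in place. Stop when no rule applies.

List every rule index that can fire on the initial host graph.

R0: no valid match — LHS pattern not found
R1: no valid match — LHS pattern not found
R2: 2 valid matches — {0↦0, 1↦3, 2↦2}, {0↦3, 1↦0, 2↦2}

Answer: [R2]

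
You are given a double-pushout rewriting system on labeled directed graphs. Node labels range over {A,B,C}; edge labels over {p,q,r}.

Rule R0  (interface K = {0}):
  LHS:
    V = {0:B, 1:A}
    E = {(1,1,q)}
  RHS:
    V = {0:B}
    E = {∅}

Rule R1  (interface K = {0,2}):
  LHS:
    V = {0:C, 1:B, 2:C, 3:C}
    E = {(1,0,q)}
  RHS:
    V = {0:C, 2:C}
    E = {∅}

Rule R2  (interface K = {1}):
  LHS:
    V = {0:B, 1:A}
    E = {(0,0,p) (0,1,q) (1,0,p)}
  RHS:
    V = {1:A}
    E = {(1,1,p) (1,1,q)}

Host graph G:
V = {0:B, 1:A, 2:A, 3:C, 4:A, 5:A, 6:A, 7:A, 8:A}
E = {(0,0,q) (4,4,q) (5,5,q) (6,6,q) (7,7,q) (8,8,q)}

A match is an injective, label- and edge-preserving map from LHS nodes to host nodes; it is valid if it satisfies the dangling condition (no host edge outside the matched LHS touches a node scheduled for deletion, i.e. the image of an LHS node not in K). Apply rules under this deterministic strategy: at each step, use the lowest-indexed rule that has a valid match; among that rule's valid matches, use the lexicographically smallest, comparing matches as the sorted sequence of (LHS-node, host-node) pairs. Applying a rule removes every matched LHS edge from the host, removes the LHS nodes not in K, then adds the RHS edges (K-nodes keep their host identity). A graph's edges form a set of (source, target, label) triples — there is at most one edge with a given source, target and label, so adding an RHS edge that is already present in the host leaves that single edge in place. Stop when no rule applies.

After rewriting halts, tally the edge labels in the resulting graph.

initial: |V|=9 |E|=6  E = 0-q->0 4-q->4 5-q->5 6-q->6 7-q->7 8-q->8
step 1: apply R0 at {0↦0, 1↦4}  → |V|=8 |E|=5  E = 0-q->0 5-q->5 6-q->6 7-q->7 8-q->8
step 2: apply R0 at {0↦0, 1↦5}  → |V|=7 |E|=4  E = 0-q->0 6-q->6 7-q->7 8-q->8
step 3: apply R0 at {0↦0, 1↦6}  → |V|=6 |E|=3  E = 0-q->0 7-q->7 8-q->8
step 4: apply R0 at {0↦0, 1↦7}  → |V|=5 |E|=2  E = 0-q->0 8-q->8
step 5: apply R0 at {0↦0, 1↦8}  → |V|=4 |E|=1  E = 0-q->0
normal form: no rule applies after step 5
NF edges: [(0, 0, 'q')]

Answer: q:1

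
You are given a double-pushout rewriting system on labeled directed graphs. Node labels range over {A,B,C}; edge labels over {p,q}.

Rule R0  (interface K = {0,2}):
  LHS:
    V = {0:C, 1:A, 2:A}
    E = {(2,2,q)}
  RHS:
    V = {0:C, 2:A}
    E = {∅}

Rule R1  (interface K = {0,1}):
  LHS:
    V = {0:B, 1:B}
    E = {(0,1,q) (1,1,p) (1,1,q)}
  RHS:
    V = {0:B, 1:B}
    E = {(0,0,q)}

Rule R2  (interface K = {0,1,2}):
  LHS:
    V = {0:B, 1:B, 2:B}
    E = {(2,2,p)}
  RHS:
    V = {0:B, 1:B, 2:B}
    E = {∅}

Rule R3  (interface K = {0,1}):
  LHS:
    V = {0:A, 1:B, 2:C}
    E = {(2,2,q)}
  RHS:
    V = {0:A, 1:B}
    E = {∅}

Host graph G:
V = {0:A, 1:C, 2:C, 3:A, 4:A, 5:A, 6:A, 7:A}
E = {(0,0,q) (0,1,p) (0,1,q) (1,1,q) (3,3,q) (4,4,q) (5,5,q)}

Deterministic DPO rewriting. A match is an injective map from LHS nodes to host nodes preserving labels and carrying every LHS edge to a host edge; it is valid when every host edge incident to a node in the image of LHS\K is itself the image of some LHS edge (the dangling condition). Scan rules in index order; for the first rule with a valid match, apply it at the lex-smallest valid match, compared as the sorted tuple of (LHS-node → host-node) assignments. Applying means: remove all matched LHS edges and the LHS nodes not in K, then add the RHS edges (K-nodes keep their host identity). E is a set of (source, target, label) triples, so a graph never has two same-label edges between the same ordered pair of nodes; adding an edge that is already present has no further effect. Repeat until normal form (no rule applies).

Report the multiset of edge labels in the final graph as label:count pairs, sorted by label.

Answer: p:1 q:2

Steps:
start.  V:8 E:7  edges: 0-q->0 0-p->1 0-q->1 1-q->1 3-q->3 4-q->4 5-q->5
1. fire R0 via {0↦1, 1↦6, 2↦0}  →  V:7 E:6  edges: 0-p->1 0-q->1 1-q->1 3-q->3 4-q->4 5-q->5
2. fire R0 via {0↦1, 1↦7, 2↦3}  →  V:6 E:5  edges: 0-p->1 0-q->1 1-q->1 4-q->4 5-q->5
3. fire R0 via {0↦1, 1↦3, 2↦4}  →  V:5 E:4  edges: 0-p->1 0-q->1 1-q->1 5-q->5
4. fire R0 via {0↦1, 1↦4, 2↦5}  →  V:4 E:3  edges: 0-p->1 0-q->1 1-q->1
halt: no rule applies after step 4
NF edges: [(0, 1, 'p'), (0, 1, 'q'), (1, 1, 'q')]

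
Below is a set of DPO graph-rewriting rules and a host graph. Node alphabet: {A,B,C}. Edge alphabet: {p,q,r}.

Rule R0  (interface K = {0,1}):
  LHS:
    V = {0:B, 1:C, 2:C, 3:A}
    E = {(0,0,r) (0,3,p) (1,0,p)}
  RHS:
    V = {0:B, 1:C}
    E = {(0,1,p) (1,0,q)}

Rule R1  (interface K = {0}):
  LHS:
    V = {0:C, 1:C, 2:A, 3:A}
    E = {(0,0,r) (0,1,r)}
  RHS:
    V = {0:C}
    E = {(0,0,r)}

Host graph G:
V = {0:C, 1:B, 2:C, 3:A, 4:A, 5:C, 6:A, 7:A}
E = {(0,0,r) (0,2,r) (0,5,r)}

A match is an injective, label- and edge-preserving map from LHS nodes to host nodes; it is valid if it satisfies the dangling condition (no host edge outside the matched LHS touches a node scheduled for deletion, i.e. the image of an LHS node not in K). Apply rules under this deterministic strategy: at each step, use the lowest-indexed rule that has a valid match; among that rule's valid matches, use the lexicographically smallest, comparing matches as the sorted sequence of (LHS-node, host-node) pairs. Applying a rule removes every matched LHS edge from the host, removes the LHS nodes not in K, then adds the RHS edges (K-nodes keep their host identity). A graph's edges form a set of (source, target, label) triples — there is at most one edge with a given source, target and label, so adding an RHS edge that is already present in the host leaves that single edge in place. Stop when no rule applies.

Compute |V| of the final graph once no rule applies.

Answer: 2

Rewrite trace:
initial: |V|=8 |E|=3  E = 0-r->0 0-r->2 0-r->5
step 1: apply R1 at {0↦0, 1↦2, 2↦3, 3↦4}  → |V|=5 |E|=2  E = 0-r->0 0-r->5
step 2: apply R1 at {0↦0, 1↦5, 2↦6, 3↦7}  → |V|=2 |E|=1  E = 0-r->0
normal form: no rule applies after step 2
NF nodes: {0:C, 1:B}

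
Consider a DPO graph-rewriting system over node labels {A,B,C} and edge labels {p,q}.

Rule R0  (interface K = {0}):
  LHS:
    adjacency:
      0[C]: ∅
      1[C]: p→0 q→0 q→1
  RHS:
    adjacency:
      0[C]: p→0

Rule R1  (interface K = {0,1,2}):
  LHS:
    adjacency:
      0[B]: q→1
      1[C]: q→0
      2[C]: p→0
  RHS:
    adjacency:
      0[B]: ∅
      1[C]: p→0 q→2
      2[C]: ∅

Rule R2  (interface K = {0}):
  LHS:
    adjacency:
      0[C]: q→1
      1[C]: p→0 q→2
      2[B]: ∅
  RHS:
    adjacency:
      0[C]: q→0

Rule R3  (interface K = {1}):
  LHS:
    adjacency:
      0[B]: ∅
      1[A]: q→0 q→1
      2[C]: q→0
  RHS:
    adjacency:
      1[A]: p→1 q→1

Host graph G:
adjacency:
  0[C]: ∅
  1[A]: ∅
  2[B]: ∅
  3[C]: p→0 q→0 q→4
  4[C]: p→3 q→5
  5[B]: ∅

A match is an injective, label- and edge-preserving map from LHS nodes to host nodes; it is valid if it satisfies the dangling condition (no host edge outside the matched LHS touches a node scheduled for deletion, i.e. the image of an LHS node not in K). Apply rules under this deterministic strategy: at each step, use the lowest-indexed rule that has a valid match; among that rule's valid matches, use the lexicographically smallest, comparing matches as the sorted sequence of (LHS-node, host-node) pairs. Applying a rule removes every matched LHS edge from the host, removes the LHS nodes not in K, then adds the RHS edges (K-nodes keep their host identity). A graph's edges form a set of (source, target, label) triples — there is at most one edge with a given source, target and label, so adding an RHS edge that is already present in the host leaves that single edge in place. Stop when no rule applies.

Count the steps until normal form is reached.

Answer: 2

Derivation:
initial: |V|=6 |E|=5  E = 3-p->0 3-q->0 3-q->4 4-p->3 4-q->5
step 1: apply R2 at {0↦3, 1↦4, 2↦5}  → |V|=4 |E|=3  E = 3-p->0 3-q->0 3-q->3
step 2: apply R0 at {0↦0, 1↦3}  → |V|=3 |E|=1  E = 0-p->0
normal form: no rule applies after step 2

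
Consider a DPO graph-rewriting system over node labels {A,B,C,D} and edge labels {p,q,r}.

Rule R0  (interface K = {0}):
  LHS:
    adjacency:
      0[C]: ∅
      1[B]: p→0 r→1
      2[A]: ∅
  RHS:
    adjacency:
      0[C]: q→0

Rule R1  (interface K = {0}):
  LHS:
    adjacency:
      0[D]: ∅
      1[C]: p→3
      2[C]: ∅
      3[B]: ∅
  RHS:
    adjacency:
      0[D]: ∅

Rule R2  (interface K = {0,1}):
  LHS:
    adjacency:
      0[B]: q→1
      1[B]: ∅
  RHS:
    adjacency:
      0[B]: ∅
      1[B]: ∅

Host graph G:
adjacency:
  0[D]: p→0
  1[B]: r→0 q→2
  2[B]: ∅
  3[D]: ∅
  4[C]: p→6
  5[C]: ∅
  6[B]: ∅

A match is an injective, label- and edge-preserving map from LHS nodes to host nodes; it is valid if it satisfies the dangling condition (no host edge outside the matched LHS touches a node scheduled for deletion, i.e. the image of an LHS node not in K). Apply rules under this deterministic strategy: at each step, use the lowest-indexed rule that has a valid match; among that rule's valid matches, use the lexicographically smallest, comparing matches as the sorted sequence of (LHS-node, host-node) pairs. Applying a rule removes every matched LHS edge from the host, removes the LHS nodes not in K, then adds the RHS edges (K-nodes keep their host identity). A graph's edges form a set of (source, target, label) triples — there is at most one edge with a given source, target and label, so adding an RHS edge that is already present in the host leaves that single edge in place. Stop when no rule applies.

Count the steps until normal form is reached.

Answer: 2

Steps:
initial: |V|=7 |E|=4  E = 0-p->0 1-r->0 1-q->2 4-p->6
step 1: apply R1 at {0↦0, 1↦4, 2↦5, 3↦6}  → |V|=4 |E|=3  E = 0-p->0 1-r->0 1-q->2
step 2: apply R2 at {0↦1, 1↦2}  → |V|=4 |E|=2  E = 0-p->0 1-r->0
normal form: no rule applies after step 2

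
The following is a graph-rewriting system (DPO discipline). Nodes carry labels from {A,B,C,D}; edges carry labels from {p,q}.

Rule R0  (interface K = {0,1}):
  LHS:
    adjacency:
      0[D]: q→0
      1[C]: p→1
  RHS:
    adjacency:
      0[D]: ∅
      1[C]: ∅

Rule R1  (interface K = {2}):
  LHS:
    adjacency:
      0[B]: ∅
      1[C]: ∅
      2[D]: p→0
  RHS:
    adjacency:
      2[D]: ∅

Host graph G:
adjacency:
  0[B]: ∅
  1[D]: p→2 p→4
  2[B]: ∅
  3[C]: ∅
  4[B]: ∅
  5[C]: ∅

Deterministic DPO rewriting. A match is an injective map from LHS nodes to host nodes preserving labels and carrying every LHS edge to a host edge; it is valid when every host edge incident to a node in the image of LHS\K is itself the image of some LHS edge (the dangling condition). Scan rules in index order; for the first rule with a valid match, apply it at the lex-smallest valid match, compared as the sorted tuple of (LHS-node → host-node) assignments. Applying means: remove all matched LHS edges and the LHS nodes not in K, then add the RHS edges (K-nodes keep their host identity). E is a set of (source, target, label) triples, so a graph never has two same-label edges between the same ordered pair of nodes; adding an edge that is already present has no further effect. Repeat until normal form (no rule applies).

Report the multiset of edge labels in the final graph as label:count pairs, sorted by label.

Answer: (no edges)

Steps:
initial: |V|=6 |E|=2  E = 1-p->2 1-p->4
step 1: apply R1 at {0↦2, 1↦3, 2↦1}  → |V|=4 |E|=1  E = 1-p->4
step 2: apply R1 at {0↦4, 1↦5, 2↦1}  → |V|=2 |E|=0  E = ∅
halt: no rule applies after step 2
NF edges: []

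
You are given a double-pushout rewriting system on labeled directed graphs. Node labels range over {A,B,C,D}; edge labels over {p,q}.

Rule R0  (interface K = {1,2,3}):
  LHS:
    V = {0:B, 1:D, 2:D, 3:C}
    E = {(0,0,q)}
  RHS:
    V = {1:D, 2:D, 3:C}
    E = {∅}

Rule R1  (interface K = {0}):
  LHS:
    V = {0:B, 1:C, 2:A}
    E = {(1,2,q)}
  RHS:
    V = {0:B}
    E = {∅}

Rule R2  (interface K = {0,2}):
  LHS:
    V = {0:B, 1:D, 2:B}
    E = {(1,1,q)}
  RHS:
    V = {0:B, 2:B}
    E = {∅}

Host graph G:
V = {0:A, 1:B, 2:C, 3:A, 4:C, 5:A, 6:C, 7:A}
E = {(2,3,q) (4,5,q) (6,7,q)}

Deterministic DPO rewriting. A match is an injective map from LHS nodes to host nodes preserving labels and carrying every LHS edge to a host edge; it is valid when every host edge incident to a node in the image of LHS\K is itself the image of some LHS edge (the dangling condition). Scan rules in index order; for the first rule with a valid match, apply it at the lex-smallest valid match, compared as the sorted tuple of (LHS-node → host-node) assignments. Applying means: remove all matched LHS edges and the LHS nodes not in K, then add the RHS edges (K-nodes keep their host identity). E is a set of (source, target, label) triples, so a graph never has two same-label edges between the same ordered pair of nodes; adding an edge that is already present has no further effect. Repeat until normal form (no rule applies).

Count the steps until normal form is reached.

Answer: 3

Rewrite trace:
start.  V:8 E:3  edges: 2-q->3 4-q->5 6-q->7
1. fire R1 via {0↦1, 1↦2, 2↦3}  →  V:6 E:2  edges: 4-q->5 6-q->7
2. fire R1 via {0↦1, 1↦4, 2↦5}  →  V:4 E:1  edges: 6-q->7
3. fire R1 via {0↦1, 1↦6, 2↦7}  →  V:2 E:0  edges: ∅
normal form: no rule applies after step 3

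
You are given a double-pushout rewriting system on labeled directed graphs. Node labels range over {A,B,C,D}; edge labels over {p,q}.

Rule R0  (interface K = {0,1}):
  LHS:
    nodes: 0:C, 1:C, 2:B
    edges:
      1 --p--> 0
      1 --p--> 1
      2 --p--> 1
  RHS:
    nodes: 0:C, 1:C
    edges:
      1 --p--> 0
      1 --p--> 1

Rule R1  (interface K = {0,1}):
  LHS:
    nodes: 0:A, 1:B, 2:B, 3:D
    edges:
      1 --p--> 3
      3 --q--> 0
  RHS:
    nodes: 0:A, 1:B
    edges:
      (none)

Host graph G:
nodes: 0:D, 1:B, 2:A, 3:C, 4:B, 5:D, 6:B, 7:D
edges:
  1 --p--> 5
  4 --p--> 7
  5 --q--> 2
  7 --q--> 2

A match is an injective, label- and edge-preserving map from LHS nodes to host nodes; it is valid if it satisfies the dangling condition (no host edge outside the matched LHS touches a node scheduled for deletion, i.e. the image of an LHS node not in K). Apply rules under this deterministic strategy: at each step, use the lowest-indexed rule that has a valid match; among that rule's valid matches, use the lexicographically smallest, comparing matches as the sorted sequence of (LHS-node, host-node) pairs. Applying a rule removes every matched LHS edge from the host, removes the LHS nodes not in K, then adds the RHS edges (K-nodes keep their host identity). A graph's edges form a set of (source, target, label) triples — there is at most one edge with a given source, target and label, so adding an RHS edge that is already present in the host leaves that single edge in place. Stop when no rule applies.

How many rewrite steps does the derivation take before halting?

Answer: 2

Rewrite trace:
initial: |V|=8 |E|=4  E = 1-p->5 4-p->7 5-q->2 7-q->2
step 1: apply R1 at {0↦2, 1↦1, 2↦6, 3↦5}  → |V|=6 |E|=2  E = 4-p->7 7-q->2
step 2: apply R1 at {0↦2, 1↦4, 2↦1, 3↦7}  → |V|=4 |E|=0  E = ∅
normal form: no rule applies after step 2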